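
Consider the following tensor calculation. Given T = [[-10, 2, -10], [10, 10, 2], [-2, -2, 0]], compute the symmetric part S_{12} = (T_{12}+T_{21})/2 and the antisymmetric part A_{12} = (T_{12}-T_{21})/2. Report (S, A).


T_{12} = 2
T_{21} = 10
S_{12} = (2 + 10)/2 = 12/2 = 6
A_{12} = (2 - 10)/2 = -8/2 = -4
Check: S + A = 6 + -4 = 2 = T_{12}.

(6, -4)


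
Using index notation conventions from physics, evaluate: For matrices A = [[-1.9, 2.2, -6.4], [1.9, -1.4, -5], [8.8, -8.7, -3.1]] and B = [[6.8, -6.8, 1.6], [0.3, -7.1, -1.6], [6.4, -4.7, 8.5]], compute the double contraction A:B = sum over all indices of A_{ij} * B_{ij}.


A:B = sum over all i,j of A_{ij} * B_{ij}.
Row 1: -1.9*6.8=-12.92, 2.2*-6.8=-14.96, -6.4*1.6=-10.24 => row sum = -38.12
Row 2: 1.9*0.3=0.57, -1.4*-7.1=9.94, -5*-1.6=8 => row sum = 18.51
Row 3: 8.8*6.4=56.32, -8.7*-4.7=40.89, -3.1*8.5=-26.35 => row sum = 70.86
Total = -38.12 + 18.51 + 70.86 = 51.25

51.25


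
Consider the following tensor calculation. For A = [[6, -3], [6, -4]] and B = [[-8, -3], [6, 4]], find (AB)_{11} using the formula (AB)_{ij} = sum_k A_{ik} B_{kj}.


(AB)_{ij} = sum_k A_{ik} B_{kj}.
For i=1, j=1:
A_{11} * B_{11} = 6 * -8 = -48
A_{12} * B_{21} = -3 * 6 = -18
Sum = -48 + -18 = -66

-66


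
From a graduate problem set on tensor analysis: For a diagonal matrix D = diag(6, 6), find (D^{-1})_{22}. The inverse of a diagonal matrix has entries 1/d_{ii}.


For a diagonal matrix, the inverse has entries (D^{-1})_{ii} = 1/d_{ii}.
The diagonal entries are: d_{11} = 6, d_{22} = 6
We need (D^{-1})_{22} = 1/d_{22} = 1/6 = 1/6

1/6


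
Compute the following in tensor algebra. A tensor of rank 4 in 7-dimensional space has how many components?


The number of components of a rank-r tensor in d dimensions is d^r.
Here d = 7 and r = 4.
7^4 = 2401

2401


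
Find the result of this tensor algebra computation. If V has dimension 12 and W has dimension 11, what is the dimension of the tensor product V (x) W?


The dimension of a tensor product is the product of dimensions.
dim(V) = 12, dim(W) = 11
dim(V (x) W) = 12 * 11 = 132

132


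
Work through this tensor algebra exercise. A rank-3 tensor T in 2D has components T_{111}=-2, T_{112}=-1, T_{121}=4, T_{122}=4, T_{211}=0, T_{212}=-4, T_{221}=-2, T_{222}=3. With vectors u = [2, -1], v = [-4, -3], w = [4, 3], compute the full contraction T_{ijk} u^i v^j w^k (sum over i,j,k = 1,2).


S = sum over i,j,k of T_{ijk} u_i v_j w_k. Expanding all 8 terms:
T_{111}*u_1*v_1*w_1 = -2*2*-4*4 = 64  (running total: 64)
T_{112}*u_1*v_1*w_2 = -1*2*-4*3 = 24  (running total: 88)
T_{121}*u_1*v_2*w_1 = 4*2*-3*4 = -96  (running total: -8)
T_{122}*u_1*v_2*w_2 = 4*2*-3*3 = -72  (running total: -80)
T_{211}*u_2*v_1*w_1 = 0*-1*-4*4 = 0  (running total: -80)
T_{212}*u_2*v_1*w_2 = -4*-1*-4*3 = -48  (running total: -128)
T_{221}*u_2*v_2*w_1 = -2*-1*-3*4 = -24  (running total: -152)
T_{222}*u_2*v_2*w_2 = 3*-1*-3*3 = 27  (running total: -125)
S = -125

-125


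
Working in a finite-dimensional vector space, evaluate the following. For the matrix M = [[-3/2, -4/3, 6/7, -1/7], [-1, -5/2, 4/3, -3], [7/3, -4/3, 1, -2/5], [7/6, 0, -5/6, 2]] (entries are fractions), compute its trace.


The trace is the sum of diagonal entries.
Diagonal: M[1,1] = -3/2, M[2,2] = -5/2, M[3,3] = 1, M[4,4] = 2
Tr(M) = -3/2 + -5/2 + 1 + 2
Computing step by step:
After adding M[1,1]: -3/2
After adding M[2,2]: -4
After adding M[3,3]: -3
After adding M[4,4]: -1
Tr(M) = -1

-1


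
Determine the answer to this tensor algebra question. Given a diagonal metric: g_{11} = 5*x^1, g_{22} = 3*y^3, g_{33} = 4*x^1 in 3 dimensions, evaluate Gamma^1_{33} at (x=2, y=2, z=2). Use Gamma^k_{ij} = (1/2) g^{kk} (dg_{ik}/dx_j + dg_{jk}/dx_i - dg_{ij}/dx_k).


For a diagonal metric, Gamma^k_{ij} = (1/2) g^{kk} (dg_{ik}/dx_j + dg_{jk}/dx_i - dg_{ij}/dx_k).
The metric is diagonal, so g_{ab} = 0 for a != b.
At the given point: g_{11} = 10, g_{22} = 24, g_{33} = 8
g^{11} = 1/10
dg_{31}/dx_3 = 0 (off-diagonal)
dg_{31}/dx_3 = 0 (off-diagonal)
dg_{33}/dx_1 = dg_{33}/dx_1 = 4
Numerator = 0 + 0 - 4 = -4
Gamma^1_{33} = -4 / (2 * 10) = -1/5

-1/5


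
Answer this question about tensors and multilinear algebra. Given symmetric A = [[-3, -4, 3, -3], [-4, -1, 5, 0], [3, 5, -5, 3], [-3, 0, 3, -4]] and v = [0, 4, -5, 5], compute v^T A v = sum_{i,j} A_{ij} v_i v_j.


First compute Av:
(Av)_1 = -3*0 + -4*4 + 3*-5 + -3*5 = -46
(Av)_2 = -4*0 + -1*4 + 5*-5 + 0*5 = -29
(Av)_3 = 3*0 + 5*4 + -5*-5 + 3*5 = 60
(Av)_4 = -3*0 + 0*4 + 3*-5 + -4*5 = -35
Av = [-46, -29, 60, -35]
Then v^T (Av) = 0*-46 + 4*-29 + -5*60 + 5*-35
= 0 + -116 + -300 + -175 = -591

-591


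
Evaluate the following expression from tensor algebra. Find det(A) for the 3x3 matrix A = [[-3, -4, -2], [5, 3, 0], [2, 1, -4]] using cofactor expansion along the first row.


Expanding along the first row, det(A) = a11*M_11 - a12*M_12 + a13*M_13, where M_1j is the (1,j) minor.
Minor M_11 = 3*-4 - 0*1 = -12
Minor M_12 = 5*-4 - 0*2 = -20
Minor M_13 = 5*1 - 3*2 = -1
det = -3*(-12) - -4*(-20) + -2*(-1)
    = 36 - 80 + 2
    = -42

-42


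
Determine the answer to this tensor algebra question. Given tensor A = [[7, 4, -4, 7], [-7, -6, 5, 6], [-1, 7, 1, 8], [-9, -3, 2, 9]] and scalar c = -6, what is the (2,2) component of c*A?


Scalar multiplication: (cA)_{ij} = c * A_{ij}.
c = -6
A_{22} = -6
(cA)_{22} = -6 * -6 = 36

36


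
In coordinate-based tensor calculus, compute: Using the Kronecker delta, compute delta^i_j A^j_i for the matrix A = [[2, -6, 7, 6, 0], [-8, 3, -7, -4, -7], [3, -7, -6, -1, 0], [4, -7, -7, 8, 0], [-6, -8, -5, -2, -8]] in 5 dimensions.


The contraction (trace) of a rank-2 tensor is the sum of its diagonal elements.
Diagonal entries: A[1,1] = 2, A[2,2] = 3, A[3,3] = -6, A[4,4] = 8, A[5,5] = -8
Tr(A) = 2 + 3 + -6 + 8 + -8 = -1

-1


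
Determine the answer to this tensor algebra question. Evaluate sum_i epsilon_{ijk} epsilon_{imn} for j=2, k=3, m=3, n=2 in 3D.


Using the identity: epsilon_{ijk} epsilon_{imn} = delta_{jm} delta_{kn} - delta_{jn} delta_{km}.
delta_{23} = 0
delta_{32} = 0
delta_{22} = 1
delta_{33} = 1
Result = 0 * 0 - 1 * 1 = 0 - 1 = -1

-1


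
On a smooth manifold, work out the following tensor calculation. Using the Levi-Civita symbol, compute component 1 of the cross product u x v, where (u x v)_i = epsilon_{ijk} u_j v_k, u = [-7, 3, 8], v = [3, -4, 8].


(u x v)_1 = sum_{j,k} epsilon_{1jk} u_j v_k. Only permutations of (1,2,3) contribute; the two non-zero terms are:
eps_{123} u_2 v_3 = 1 * 3 * 8 = 24
eps_{132} u_3 v_2 = -1 * 8 * -4 = 32
(u x v)_1 = 56

56


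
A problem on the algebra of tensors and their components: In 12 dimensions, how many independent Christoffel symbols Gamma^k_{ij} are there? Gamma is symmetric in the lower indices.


Christoffel symbols Gamma^k_{ij} are symmetric in i,j, so there are d * d(d+1)/2 independent symbols.
d = 12
d(d+1)/2 = 12 * 13 / 2 = 78
Total = 12 * 78 = 936

936


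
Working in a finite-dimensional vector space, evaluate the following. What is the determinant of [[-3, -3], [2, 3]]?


For a 2x2 matrix [[a, b], [c, d]], det = a*d - b*c.
a = -3, b = -3, c = 2, d = 3
a*d = -3 * 3 = -9
b*c = -3 * 2 = -6
det = -9 - -6 = -3

-3


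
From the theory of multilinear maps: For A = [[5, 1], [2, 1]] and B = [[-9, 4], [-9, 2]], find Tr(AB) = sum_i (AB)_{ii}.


Tr(AB) = sum_i (AB)_{ii} where (AB)_{ii} = sum_k A_{ik} B_{ki}.
(AB)_{11} = 5*-9 + 1*-9 = -54
(AB)_{22} = 2*4 + 1*2 = 10
Tr(AB) = -54 + 10 = -44

-44


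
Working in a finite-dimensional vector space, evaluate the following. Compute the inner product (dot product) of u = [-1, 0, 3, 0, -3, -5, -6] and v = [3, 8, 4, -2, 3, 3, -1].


The inner product u . v = sum of u_i * v_i.
Term-by-term: -1 * 3, 0 * 8, 3 * 4, 0 * -2, -3 * 3, -5 * 3, -6 * -1
Products: -3, 0, 12, 0, -9, -15, 6
Sum = -3 + 0 + 12 + 0 + -9 + -15 + 6 = -9

-9


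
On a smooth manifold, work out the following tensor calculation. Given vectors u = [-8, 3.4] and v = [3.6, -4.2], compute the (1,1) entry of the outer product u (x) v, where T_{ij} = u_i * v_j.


The outer product entry T_{ij} = u_i * v_j.
We need i=1, j=1.
u_1 = -8, v_1 = 3.6
T_{1,1} = -8 * 3.6 = -28.8

-28.8


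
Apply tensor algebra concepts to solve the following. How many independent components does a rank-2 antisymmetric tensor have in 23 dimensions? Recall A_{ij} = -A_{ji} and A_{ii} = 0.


An antisymmetric rank-2 tensor satisfies A_{ij} = -A_{ji}, so diagonal entries are zero.
The independent components are the upper-triangular entries: C(n, 2) = n(n-1)/2.
n = 23
C(23, 2) = 23 * 22 / 2 = 506 / 2 = 253

253


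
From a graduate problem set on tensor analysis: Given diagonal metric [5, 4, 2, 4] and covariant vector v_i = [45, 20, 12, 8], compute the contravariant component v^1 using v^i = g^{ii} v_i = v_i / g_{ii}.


To raise an index with a diagonal metric: v^i = v_i / g_{ii}.
For index 1: v_1 = 45, g_{11} = 5
v^1 = 45 / 5 = 9

9


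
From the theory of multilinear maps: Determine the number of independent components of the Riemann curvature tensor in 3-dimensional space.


The Riemann tensor in d dimensions has d^2(d^2 - 1)/12 independent components.
d = 3, so d^2 = 9
d^2 - 1 = 8
d^2(d^2 - 1) = 9 * 8 = 72
Divide by 12: 72 / 12 = 6

6


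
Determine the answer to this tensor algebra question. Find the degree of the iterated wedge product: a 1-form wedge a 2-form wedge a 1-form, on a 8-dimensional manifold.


The degree of a wedge product is the sum of the degrees of the individual forms.
Degrees: 1, 2, 1
Total degree = 1 + 2 + 1 = 4

4


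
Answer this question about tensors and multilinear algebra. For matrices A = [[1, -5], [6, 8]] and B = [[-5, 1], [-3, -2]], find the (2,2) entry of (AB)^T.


(AB)^T_{ij} = (AB)_{ji} = sum_k A_{jk} B_{ki}.
For i=2, j=2 we need (AB)_{22}:
A_{21} * B_{12} = 6 * 1 = 6
A_{22} * B_{22} = 8 * -2 = -16
Sum = 6 + -16 = -10

-10


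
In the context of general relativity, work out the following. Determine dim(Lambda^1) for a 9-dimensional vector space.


The dimension of the space of p-forms on an n-dimensional space is C(n, p).
n = 9, p = 1
C(9, 1) = 9! / (1! * 8!) = 9

9


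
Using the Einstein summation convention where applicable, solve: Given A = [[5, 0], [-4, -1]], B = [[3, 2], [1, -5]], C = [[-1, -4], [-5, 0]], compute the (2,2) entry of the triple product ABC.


(ABC)_{22} = sum_m (AB)_{2m} C_{m2}. First compute row 2 of AB.
(AB)_{21} = -4*3 + -1*1 = -13
(AB)_{22} = -4*2 + -1*-5 = -3
Now contract with column 2 of C:
(AB)_{21} * C_{12} = -13 * -4 = 52
(AB)_{22} * C_{22} = -3 * 0 = 0
(ABC)_{22} = 52 + 0 = 52

52


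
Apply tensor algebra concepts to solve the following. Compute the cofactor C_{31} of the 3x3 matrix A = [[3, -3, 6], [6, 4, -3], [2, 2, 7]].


To find cofactor C_{31}, delete row 3 and column 1.
The resulting 2x2 submatrix is: [[-3, 6], [4, -3]]
Minor M_{31} = -3*-3 - 6*4
  = 9 - 24 = -15
Sign = (-1)^(3+1) = (-1)^4 = 1
Cofactor C_{31} = 1 * -15 = -15

-15


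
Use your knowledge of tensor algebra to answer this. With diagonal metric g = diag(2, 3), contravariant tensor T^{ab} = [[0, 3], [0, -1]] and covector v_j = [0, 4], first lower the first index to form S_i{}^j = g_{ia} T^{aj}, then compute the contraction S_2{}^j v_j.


Step 1: lower the first index. For a diagonal metric, g_{ia} T^{aj} = g_{ii} T^{ij} (no sum on i).
g_{22} = 3
S_2{}^1 = 3 * T^{21} = 3 * 0 = 0
S_2{}^2 = 3 * T^{22} = 3 * -1 = -3
Step 2: contract S_2{}^j with v_j.
S_2{}^1 * v_1 = 0 * 0 = 0
S_2{}^2 * v_2 = -3 * 4 = -12
Result = 0 + -12 = -12

-12


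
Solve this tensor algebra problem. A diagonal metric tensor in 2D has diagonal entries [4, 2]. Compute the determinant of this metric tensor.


For a diagonal metric, the determinant is the product of diagonal entries.
Diagonal entries: 4, 2
det(g) = 4 * 2 = 8

8


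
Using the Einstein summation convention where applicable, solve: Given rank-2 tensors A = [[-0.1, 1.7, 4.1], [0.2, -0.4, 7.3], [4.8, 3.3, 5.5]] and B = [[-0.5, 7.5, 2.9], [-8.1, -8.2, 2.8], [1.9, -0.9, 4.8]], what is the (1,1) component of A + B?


Tensor addition is component-wise: (A + B)_{ij} = A_{ij} + B_{ij}.
A_{11} = -0.1
B_{11} = -0.5
(A + B)_{11} = -0.1 + -0.5 = -0.6

-0.6


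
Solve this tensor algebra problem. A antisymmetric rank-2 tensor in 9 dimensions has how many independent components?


A antisymmetric rank-2 tensor in d dimensions has d(d-1)/2 independent components.
d = 9
d(d-1)/2 = 9 * 8 / 2 = 72 / 2 = 36

36


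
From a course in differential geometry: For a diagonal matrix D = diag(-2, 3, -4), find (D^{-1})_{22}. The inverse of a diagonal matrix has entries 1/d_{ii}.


For a diagonal matrix, the inverse has entries (D^{-1})_{ii} = 1/d_{ii}.
The diagonal entries are: d_{11} = -2, d_{22} = 3, d_{33} = -4
We need (D^{-1})_{22} = 1/d_{22} = 1/3 = 1/3

1/3


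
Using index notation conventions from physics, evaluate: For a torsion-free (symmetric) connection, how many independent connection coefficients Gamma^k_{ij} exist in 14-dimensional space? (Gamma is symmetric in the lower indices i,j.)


Christoffel symbols Gamma^k_{ij} are symmetric in i,j, so there are d * d(d+1)/2 independent symbols.
d = 14
d(d+1)/2 = 14 * 15 / 2 = 105
Total = 14 * 105 = 1470

1470


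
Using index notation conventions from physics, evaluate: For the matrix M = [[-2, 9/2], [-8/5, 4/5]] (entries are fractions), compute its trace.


The trace is the sum of diagonal entries.
Diagonal: M[1,1] = -2, M[2,2] = 4/5
Tr(M) = -2 + 4/5
Computing step by step:
After adding M[1,1]: -2
After adding M[2,2]: -6/5
Tr(M) = -6/5

-6/5


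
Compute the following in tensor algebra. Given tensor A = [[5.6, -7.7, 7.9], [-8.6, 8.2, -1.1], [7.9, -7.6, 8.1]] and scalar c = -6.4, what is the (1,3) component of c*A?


Scalar multiplication: (cA)_{ij} = c * A_{ij}.
c = -6.4
A_{13} = 7.9
(cA)_{13} = -6.4 * 7.9 = -50.56

-50.56


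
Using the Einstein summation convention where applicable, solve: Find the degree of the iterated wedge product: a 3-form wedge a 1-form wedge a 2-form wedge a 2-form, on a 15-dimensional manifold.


The degree of a wedge product is the sum of the degrees of the individual forms.
Degrees: 3, 1, 2, 2
Total degree = 3 + 1 + 2 + 2 = 8

8


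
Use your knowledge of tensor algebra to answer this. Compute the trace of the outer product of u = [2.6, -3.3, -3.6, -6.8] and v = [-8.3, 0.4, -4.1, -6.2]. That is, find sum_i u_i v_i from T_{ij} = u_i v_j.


The outer product gives T_{ij} = u_i v_j.
The trace (contraction) is Tr(T) = sum_i T_{ii} = sum_i u_i v_i.
Diagonal entries:
T_{11} = u_1 * v_1 = 2.6 * -8.3 = -21.58
T_{22} = u_2 * v_2 = -3.3 * 0.4 = -1.32
T_{33} = u_3 * v_3 = -3.6 * -4.1 = 14.76
T_{44} = u_4 * v_4 = -6.8 * -6.2 = 42.16
Tr(T) = -21.58 + -1.32 + 14.76 + 42.16 = 34.02

34.02


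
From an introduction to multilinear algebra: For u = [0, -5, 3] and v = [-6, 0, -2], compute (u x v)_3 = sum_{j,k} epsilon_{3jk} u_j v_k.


(u x v)_3 = sum_{j,k} epsilon_{3jk} u_j v_k. Only permutations of (1,2,3) contribute; the two non-zero terms are:
eps_{312} u_1 v_2 = 1 * 0 * 0 = 0
eps_{321} u_2 v_1 = -1 * -5 * -6 = -30
(u x v)_3 = -30

-30


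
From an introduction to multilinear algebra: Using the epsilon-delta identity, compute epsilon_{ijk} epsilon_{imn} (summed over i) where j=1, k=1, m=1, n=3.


Using the identity: epsilon_{ijk} epsilon_{imn} = delta_{jm} delta_{kn} - delta_{jn} delta_{km}.
delta_{11} = 1
delta_{13} = 0
delta_{13} = 0
delta_{11} = 1
Result = 1 * 0 - 0 * 1 = 0 - 0 = 0

0


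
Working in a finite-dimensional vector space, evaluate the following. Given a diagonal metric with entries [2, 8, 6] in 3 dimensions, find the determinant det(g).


For a diagonal metric, the determinant is the product of diagonal entries.
Diagonal entries: 2, 8, 6
det(g) = 2 * 8 * 6 = 96

96


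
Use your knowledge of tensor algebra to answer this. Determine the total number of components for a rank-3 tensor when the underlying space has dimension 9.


The number of components of a rank-r tensor in d dimensions is d^r.
Here d = 9 and r = 3.
9^3 = 729

729


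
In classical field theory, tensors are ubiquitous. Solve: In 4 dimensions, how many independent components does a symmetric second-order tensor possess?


A symmetric rank-2 tensor in d dimensions has d(d+1)/2 independent components.
d = 4
d(d+1)/2 = 4 * 5 / 2 = 20 / 2 = 10

10


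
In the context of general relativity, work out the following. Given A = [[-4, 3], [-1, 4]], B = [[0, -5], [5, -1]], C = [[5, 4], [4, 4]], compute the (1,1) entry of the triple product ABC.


(ABC)_{11} = sum_m (AB)_{1m} C_{m1}. First compute row 1 of AB.
(AB)_{11} = -4*0 + 3*5 = 15
(AB)_{12} = -4*-5 + 3*-1 = 17
Now contract with column 1 of C:
(AB)_{11} * C_{11} = 15 * 5 = 75
(AB)_{12} * C_{21} = 17 * 4 = 68
(ABC)_{11} = 75 + 68 = 143

143


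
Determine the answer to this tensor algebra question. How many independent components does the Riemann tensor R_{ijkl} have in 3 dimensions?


The Riemann tensor in d dimensions has d^2(d^2 - 1)/12 independent components.
d = 3, so d^2 = 9
d^2 - 1 = 8
d^2(d^2 - 1) = 9 * 8 = 72
Divide by 12: 72 / 12 = 6

6


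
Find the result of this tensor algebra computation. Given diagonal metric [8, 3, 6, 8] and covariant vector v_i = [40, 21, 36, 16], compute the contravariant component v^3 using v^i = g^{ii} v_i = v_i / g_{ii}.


To raise an index with a diagonal metric: v^i = v_i / g_{ii}.
For index 3: v_3 = 36, g_{33} = 6
v^3 = 36 / 6 = 6

6


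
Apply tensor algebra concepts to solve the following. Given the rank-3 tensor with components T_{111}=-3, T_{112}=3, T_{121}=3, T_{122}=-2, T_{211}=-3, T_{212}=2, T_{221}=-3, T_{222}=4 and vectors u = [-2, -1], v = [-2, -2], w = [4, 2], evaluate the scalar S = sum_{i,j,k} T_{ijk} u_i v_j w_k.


S = sum over i,j,k of T_{ijk} u_i v_j w_k. Expanding all 8 terms:
T_{111}*u_1*v_1*w_1 = -3*-2*-2*4 = -48  (running total: -48)
T_{112}*u_1*v_1*w_2 = 3*-2*-2*2 = 24  (running total: -24)
T_{121}*u_1*v_2*w_1 = 3*-2*-2*4 = 48  (running total: 24)
T_{122}*u_1*v_2*w_2 = -2*-2*-2*2 = -16  (running total: 8)
T_{211}*u_2*v_1*w_1 = -3*-1*-2*4 = -24  (running total: -16)
T_{212}*u_2*v_1*w_2 = 2*-1*-2*2 = 8  (running total: -8)
T_{221}*u_2*v_2*w_1 = -3*-1*-2*4 = -24  (running total: -32)
T_{222}*u_2*v_2*w_2 = 4*-1*-2*2 = 16  (running total: -16)
S = -16

-16


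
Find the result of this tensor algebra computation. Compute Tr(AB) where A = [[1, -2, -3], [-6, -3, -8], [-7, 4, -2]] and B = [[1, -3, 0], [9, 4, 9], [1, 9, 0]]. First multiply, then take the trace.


Tr(AB) = sum_i (AB)_{ii} where (AB)_{ii} = sum_k A_{ik} B_{ki}.
(AB)_{11} = 1*1 + -2*9 + -3*1 = -20
(AB)_{22} = -6*-3 + -3*4 + -8*9 = -66
(AB)_{33} = -7*0 + 4*9 + -2*0 = 36
Tr(AB) = -20 + -66 + 36 = -50

-50


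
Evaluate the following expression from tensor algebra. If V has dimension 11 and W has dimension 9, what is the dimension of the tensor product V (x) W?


The dimension of a tensor product is the product of dimensions.
dim(V) = 11, dim(W) = 9
dim(V (x) W) = 11 * 9 = 99

99


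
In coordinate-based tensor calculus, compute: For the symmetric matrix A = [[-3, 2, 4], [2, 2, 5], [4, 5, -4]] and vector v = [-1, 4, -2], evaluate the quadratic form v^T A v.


First compute Av:
(Av)_1 = -3*-1 + 2*4 + 4*-2 = 3
(Av)_2 = 2*-1 + 2*4 + 5*-2 = -4
(Av)_3 = 4*-1 + 5*4 + -4*-2 = 24
Av = [3, -4, 24]
Then v^T (Av) = -1*3 + 4*-4 + -2*24
= -3 + -16 + -48 = -67

-67


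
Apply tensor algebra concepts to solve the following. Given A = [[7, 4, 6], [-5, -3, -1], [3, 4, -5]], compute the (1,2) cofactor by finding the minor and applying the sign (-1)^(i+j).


To find cofactor C_{12}, delete row 1 and column 2.
The resulting 2x2 submatrix is: [[-5, -1], [3, -5]]
Minor M_{12} = -5*-5 - -1*3
  = 25 - -3 = 28
Sign = (-1)^(1+2) = (-1)^3 = -1
Cofactor C_{12} = -1 * 28 = -28

-28


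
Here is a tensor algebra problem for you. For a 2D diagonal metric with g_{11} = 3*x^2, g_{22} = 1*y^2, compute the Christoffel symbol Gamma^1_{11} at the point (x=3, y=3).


For a diagonal metric, Gamma^k_{ij} = (1/2) g^{kk} (dg_{ik}/dx_j + dg_{jk}/dx_i - dg_{ij}/dx_k).
The metric is diagonal, so g_{ab} = 0 for a != b.
At the given point: g_{11} = 27, g_{22} = 9
g^{11} = 1/27
dg_{11}/dx_1 = dg_{11}/dx_1 = 18
dg_{11}/dx_1 = dg_{11}/dx_1 = 18
dg_{11}/dx_1 = dg_{11}/dx_1 = 18
Numerator = 18 + 18 - 18 = 18
Gamma^1_{11} = 18 / (2 * 27) = 1/3

1/3


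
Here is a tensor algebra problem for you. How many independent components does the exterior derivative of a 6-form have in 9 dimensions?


The exterior derivative of a p-form is a (p+1)-form.
Its number of independent components is C(n, p+1).
n = 9, p+1 = 7
C(9, 7) = 36

36


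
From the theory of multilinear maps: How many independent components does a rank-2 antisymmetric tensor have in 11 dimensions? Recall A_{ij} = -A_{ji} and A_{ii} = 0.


An antisymmetric rank-2 tensor satisfies A_{ij} = -A_{ji}, so diagonal entries are zero.
The independent components are the upper-triangular entries: C(n, 2) = n(n-1)/2.
n = 11
C(11, 2) = 11 * 10 / 2 = 110 / 2 = 55

55


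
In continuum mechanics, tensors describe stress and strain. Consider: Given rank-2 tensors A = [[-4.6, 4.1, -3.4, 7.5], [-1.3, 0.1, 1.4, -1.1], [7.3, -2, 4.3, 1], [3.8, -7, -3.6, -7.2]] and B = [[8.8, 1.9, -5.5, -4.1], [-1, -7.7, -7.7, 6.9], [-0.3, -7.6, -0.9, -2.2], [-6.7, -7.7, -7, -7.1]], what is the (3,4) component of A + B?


Tensor addition is component-wise: (A + B)_{ij} = A_{ij} + B_{ij}.
A_{34} = 1
B_{34} = -2.2
(A + B)_{34} = 1 + -2.2 = -1.2

-1.2


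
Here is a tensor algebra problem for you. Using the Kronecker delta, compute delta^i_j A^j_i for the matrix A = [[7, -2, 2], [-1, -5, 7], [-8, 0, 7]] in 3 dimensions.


The contraction (trace) of a rank-2 tensor is the sum of its diagonal elements.
Diagonal entries: A[1,1] = 7, A[2,2] = -5, A[3,3] = 7
Tr(A) = 7 + -5 + 7 = 9

9


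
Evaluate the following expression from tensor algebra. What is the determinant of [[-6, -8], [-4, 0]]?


For a 2x2 matrix [[a, b], [c, d]], det = a*d - b*c.
a = -6, b = -8, c = -4, d = 0
a*d = -6 * 0 = 0
b*c = -8 * -4 = 32
det = 0 - 32 = -32

-32


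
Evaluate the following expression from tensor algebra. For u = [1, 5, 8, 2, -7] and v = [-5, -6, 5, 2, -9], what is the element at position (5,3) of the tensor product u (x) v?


The outer product entry T_{ij} = u_i * v_j.
We need i=5, j=3.
u_5 = -7, v_3 = 5
T_{5,3} = -7 * 5 = -35

-35


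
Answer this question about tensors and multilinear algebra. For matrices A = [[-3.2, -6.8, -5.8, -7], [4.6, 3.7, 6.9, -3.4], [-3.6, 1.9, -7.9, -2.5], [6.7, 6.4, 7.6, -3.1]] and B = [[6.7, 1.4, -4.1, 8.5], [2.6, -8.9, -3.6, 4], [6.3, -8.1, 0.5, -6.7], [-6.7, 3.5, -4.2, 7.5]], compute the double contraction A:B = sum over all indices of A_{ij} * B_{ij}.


A:B = sum over all i,j of A_{ij} * B_{ij}.
Row 1: -3.2*6.7=-21.44, -6.8*1.4=-9.52, -5.8*-4.1=23.78, -7*8.5=-59.5 => row sum = -66.68
Row 2: 4.6*2.6=11.96, 3.7*-8.9=-32.93, 6.9*-3.6=-24.84, -3.4*4=-13.6 => row sum = -59.41
Row 3: -3.6*6.3=-22.68, 1.9*-8.1=-15.39, -7.9*0.5=-3.95, -2.5*-6.7=16.75 => row sum = -25.27
Row 4: 6.7*-6.7=-44.89, 6.4*3.5=22.4, 7.6*-4.2=-31.92, -3.1*7.5=-23.25 => row sum = -77.66
Total = -66.68 + -59.41 + -25.27 + -77.66 = -229.02

-229.02


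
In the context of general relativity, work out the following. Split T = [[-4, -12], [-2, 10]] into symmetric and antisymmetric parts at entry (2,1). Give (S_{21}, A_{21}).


T_{21} = -2
T_{12} = -12
S_{21} = (-2 + -12)/2 = -14/2 = -7
A_{21} = (-2 - -12)/2 = 10/2 = 5
Check: S + A = -7 + 5 = -2 = T_{21}.

(-7, 5)


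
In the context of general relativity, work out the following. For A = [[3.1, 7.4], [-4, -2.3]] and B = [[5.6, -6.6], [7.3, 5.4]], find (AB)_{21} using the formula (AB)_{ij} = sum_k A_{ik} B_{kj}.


(AB)_{ij} = sum_k A_{ik} B_{kj}.
For i=2, j=1:
A_{21} * B_{11} = -4 * 5.6 = -22.4
A_{22} * B_{21} = -2.3 * 7.3 = -16.79
Sum = -22.4 + -16.79 = -39.19

-39.19


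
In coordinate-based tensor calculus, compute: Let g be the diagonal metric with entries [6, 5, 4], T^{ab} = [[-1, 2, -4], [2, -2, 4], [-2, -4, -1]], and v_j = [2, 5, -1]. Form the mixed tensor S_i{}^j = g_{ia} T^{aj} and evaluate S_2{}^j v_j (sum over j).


Step 1: lower the first index. For a diagonal metric, g_{ia} T^{aj} = g_{ii} T^{ij} (no sum on i).
g_{22} = 5
S_2{}^1 = 5 * T^{21} = 5 * 2 = 10
S_2{}^2 = 5 * T^{22} = 5 * -2 = -10
S_2{}^3 = 5 * T^{23} = 5 * 4 = 20
Step 2: contract S_2{}^j with v_j.
S_2{}^1 * v_1 = 10 * 2 = 20
S_2{}^2 * v_2 = -10 * 5 = -50
S_2{}^3 * v_3 = 20 * -1 = -20
Result = 20 + -50 + -20 = -50

-50


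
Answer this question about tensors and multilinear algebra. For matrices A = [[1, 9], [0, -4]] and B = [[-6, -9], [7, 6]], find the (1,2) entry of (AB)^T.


(AB)^T_{ij} = (AB)_{ji} = sum_k A_{jk} B_{ki}.
For i=1, j=2 we need (AB)_{21}:
A_{21} * B_{11} = 0 * -6 = 0
A_{22} * B_{21} = -4 * 7 = -28
Sum = 0 + -28 = -28

-28


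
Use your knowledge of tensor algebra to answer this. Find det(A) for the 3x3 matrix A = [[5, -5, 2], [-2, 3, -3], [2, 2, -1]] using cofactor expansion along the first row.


Expanding along the first row, det(A) = a11*M_11 - a12*M_12 + a13*M_13, where M_1j is the (1,j) minor.
Minor M_11 = 3*-1 - -3*2 = 3
Minor M_12 = -2*-1 - -3*2 = 8
Minor M_13 = -2*2 - 3*2 = -10
det = 5*(3) - -5*(8) + 2*(-10)
    = 15 - -40 + -20
    = 35

35


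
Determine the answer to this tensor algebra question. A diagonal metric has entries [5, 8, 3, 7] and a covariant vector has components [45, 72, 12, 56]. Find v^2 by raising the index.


To raise an index with a diagonal metric: v^i = v_i / g_{ii}.
For index 2: v_2 = 72, g_{22} = 8
v^2 = 72 / 8 = 9

9


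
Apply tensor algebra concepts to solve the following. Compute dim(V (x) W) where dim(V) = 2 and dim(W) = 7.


The dimension of a tensor product is the product of dimensions.
dim(V) = 2, dim(W) = 7
dim(V (x) W) = 2 * 7 = 14

14


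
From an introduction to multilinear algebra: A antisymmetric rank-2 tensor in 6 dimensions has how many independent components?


A antisymmetric rank-2 tensor in d dimensions has d(d-1)/2 independent components.
d = 6
d(d-1)/2 = 6 * 5 / 2 = 30 / 2 = 15

15


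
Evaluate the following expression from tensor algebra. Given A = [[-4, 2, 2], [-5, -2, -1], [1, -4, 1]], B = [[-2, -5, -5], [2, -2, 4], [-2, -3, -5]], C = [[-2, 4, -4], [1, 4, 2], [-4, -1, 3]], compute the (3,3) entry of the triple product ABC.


(ABC)_{33} = sum_m (AB)_{3m} C_{m3}. First compute row 3 of AB.
(AB)_{31} = 1*-2 + -4*2 + 1*-2 = -12
(AB)_{32} = 1*-5 + -4*-2 + 1*-3 = 0
(AB)_{33} = 1*-5 + -4*4 + 1*-5 = -26
Now contract with column 3 of C:
(AB)_{31} * C_{13} = -12 * -4 = 48
(AB)_{32} * C_{23} = 0 * 2 = 0
(AB)_{33} * C_{33} = -26 * 3 = -78
(ABC)_{33} = 48 + 0 + -78 = -30

-30


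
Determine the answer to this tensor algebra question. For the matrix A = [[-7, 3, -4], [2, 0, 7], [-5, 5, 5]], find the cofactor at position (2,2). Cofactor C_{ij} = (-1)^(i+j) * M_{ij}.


To find cofactor C_{22}, delete row 2 and column 2.
The resulting 2x2 submatrix is: [[-7, -4], [-5, 5]]
Minor M_{22} = -7*5 - -4*-5
  = -35 - 20 = -55
Sign = (-1)^(2+2) = (-1)^4 = 1
Cofactor C_{22} = 1 * -55 = -55

-55


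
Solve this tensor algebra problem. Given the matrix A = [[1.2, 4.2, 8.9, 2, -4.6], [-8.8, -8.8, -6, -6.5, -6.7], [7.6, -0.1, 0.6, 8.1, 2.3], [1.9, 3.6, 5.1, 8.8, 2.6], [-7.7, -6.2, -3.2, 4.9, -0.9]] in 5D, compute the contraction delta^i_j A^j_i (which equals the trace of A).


The contraction (trace) of a rank-2 tensor is the sum of its diagonal elements.
Diagonal entries: A[1,1] = 1.2, A[2,2] = -8.8, A[3,3] = 0.6, A[4,4] = 8.8, A[5,5] = -0.9
Tr(A) = 1.2 + -8.8 + 0.6 + 8.8 + -0.9 = 0.9

0.9


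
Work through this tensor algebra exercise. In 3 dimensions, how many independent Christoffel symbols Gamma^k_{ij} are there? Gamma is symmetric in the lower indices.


Christoffel symbols Gamma^k_{ij} are symmetric in i,j, so there are d * d(d+1)/2 independent symbols.
d = 3
d(d+1)/2 = 3 * 4 / 2 = 6
Total = 3 * 6 = 18

18


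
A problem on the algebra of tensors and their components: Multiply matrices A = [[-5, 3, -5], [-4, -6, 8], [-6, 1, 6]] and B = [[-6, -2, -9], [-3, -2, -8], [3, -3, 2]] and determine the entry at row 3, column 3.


(AB)_{ij} = sum_k A_{ik} B_{kj}.
For i=3, j=3:
A_{31} * B_{13} = -6 * -9 = 54
A_{32} * B_{23} = 1 * -8 = -8
A_{33} * B_{33} = 6 * 2 = 12
Sum = 54 + -8 + 12 = 58

58


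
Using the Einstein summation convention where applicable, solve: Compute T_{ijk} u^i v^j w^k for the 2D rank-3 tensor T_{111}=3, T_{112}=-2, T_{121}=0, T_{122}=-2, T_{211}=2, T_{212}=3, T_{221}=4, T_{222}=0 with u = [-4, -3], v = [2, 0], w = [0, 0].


S = sum over i,j,k of T_{ijk} u_i v_j w_k. Expanding all 8 terms:
T_{111}*u_1*v_1*w_1 = 3*-4*2*0 = 0  (running total: 0)
T_{112}*u_1*v_1*w_2 = -2*-4*2*0 = 0  (running total: 0)
T_{121}*u_1*v_2*w_1 = 0*-4*0*0 = 0  (running total: 0)
T_{122}*u_1*v_2*w_2 = -2*-4*0*0 = 0  (running total: 0)
T_{211}*u_2*v_1*w_1 = 2*-3*2*0 = 0  (running total: 0)
T_{212}*u_2*v_1*w_2 = 3*-3*2*0 = 0  (running total: 0)
T_{221}*u_2*v_2*w_1 = 4*-3*0*0 = 0  (running total: 0)
T_{222}*u_2*v_2*w_2 = 0*-3*0*0 = 0  (running total: 0)
S = 0

0


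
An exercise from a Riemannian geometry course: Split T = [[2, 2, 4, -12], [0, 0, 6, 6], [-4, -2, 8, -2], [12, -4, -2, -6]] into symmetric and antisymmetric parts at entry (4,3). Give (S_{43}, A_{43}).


T_{43} = -2
T_{34} = -2
S_{43} = (-2 + -2)/2 = -4/2 = -2
A_{43} = (-2 - -2)/2 = 0/2 = 0
Check: S + A = -2 + 0 = -2 = T_{43}.

(-2, 0)


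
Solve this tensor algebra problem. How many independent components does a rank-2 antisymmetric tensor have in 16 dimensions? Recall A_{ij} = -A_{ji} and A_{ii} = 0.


An antisymmetric rank-2 tensor satisfies A_{ij} = -A_{ji}, so diagonal entries are zero.
The independent components are the upper-triangular entries: C(n, 2) = n(n-1)/2.
n = 16
C(16, 2) = 16 * 15 / 2 = 240 / 2 = 120

120


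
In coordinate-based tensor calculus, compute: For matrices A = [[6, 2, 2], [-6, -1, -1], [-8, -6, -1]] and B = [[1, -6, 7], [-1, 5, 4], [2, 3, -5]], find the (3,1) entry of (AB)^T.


(AB)^T_{ij} = (AB)_{ji} = sum_k A_{jk} B_{ki}.
For i=3, j=1 we need (AB)_{13}:
A_{11} * B_{13} = 6 * 7 = 42
A_{12} * B_{23} = 2 * 4 = 8
A_{13} * B_{33} = 2 * -5 = -10
Sum = 42 + 8 + -10 = 40

40


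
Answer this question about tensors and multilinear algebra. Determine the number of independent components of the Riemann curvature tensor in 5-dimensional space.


The Riemann tensor in d dimensions has d^2(d^2 - 1)/12 independent components.
d = 5, so d^2 = 25
d^2 - 1 = 24
d^2(d^2 - 1) = 25 * 24 = 600
Divide by 12: 600 / 12 = 50

50


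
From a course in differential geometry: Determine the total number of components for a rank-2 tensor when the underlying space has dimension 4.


The number of components of a rank-r tensor in d dimensions is d^r.
Here d = 4 and r = 2.
4^2 = 16

16


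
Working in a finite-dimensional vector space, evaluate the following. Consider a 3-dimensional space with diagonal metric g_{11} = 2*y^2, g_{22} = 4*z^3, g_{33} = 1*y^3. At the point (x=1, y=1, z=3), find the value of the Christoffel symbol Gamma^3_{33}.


For a diagonal metric, Gamma^k_{ij} = (1/2) g^{kk} (dg_{ik}/dx_j + dg_{jk}/dx_i - dg_{ij}/dx_k).
The metric is diagonal, so g_{ab} = 0 for a != b.
At the given point: g_{11} = 2, g_{22} = 108, g_{33} = 1
g^{33} = 1/1
dg_{33}/dx_3 = dg_{33}/dx_3 = 0
dg_{33}/dx_3 = dg_{33}/dx_3 = 0
dg_{33}/dx_3 = dg_{33}/dx_3 = 0
Numerator = 0 + 0 - 0 = 0
Gamma^3_{33} = 0 / (2 * 1) = 0

0


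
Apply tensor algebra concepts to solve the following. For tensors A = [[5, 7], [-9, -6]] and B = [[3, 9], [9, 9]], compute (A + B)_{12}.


Tensor addition is component-wise: (A + B)_{ij} = A_{ij} + B_{ij}.
A_{12} = 7
B_{12} = 9
(A + B)_{12} = 7 + 9 = 16

16


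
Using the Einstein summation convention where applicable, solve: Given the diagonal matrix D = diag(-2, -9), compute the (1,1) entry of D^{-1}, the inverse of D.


For a diagonal matrix, the inverse has entries (D^{-1})_{ii} = 1/d_{ii}.
The diagonal entries are: d_{11} = -2, d_{22} = -9
We need (D^{-1})_{11} = 1/d_{11} = 1/-2 = -1/2

-1/2


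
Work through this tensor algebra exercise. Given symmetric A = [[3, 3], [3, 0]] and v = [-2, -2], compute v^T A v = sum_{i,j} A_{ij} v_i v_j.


First compute Av:
(Av)_1 = 3*-2 + 3*-2 = -12
(Av)_2 = 3*-2 + 0*-2 = -6
Av = [-12, -6]
Then v^T (Av) = -2*-12 + -2*-6
= 24 + 12 = 36

36


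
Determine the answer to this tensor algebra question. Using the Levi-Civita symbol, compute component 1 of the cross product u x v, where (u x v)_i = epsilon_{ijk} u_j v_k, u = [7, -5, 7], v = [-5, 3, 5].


(u x v)_1 = sum_{j,k} epsilon_{1jk} u_j v_k. Only permutations of (1,2,3) contribute; the two non-zero terms are:
eps_{123} u_2 v_3 = 1 * -5 * 5 = -25
eps_{132} u_3 v_2 = -1 * 7 * 3 = -21
(u x v)_1 = -46

-46


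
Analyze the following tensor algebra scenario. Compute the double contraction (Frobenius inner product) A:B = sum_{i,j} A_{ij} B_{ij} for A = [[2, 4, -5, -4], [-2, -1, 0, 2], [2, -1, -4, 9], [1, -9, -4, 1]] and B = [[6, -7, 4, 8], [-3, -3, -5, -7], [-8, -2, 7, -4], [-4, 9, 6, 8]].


A:B = sum over all i,j of A_{ij} * B_{ij}.
Row 1: 2*6=12, 4*-7=-28, -5*4=-20, -4*8=-32 => row sum = -68
Row 2: -2*-3=6, -1*-3=3, 0*-5=0, 2*-7=-14 => row sum = -5
Row 3: 2*-8=-16, -1*-2=2, -4*7=-28, 9*-4=-36 => row sum = -78
Row 4: 1*-4=-4, -9*9=-81, -4*6=-24, 1*8=8 => row sum = -101
Total = -68 + -5 + -78 + -101 = -252

-252


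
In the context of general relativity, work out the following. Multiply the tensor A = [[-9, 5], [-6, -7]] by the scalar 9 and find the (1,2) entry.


Scalar multiplication: (cA)_{ij} = c * A_{ij}.
c = 9
A_{12} = 5
(cA)_{12} = 9 * 5 = 45

45


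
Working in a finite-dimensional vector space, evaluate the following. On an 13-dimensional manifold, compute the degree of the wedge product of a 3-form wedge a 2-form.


The degree of a wedge product is the sum of the degrees of the individual forms.
Degrees: 3, 2
Total degree = 3 + 2 = 5

5


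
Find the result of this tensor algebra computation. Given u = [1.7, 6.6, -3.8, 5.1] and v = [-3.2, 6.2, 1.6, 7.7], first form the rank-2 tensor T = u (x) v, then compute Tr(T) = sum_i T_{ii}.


The outer product gives T_{ij} = u_i v_j.
The trace (contraction) is Tr(T) = sum_i T_{ii} = sum_i u_i v_i.
Diagonal entries:
T_{11} = u_1 * v_1 = 1.7 * -3.2 = -5.44
T_{22} = u_2 * v_2 = 6.6 * 6.2 = 40.92
T_{33} = u_3 * v_3 = -3.8 * 1.6 = -6.08
T_{44} = u_4 * v_4 = 5.1 * 7.7 = 39.27
Tr(T) = -5.44 + 40.92 + -6.08 + 39.27 = 68.67

68.67


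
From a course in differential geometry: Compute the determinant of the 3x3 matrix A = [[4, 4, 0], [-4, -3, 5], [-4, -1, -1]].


Expanding along the first row, det(A) = a11*M_11 - a12*M_12 + a13*M_13, where M_1j is the (1,j) minor.
Minor M_11 = -3*-1 - 5*-1 = 8
Minor M_12 = -4*-1 - 5*-4 = 24
Minor M_13 = -4*-1 - -3*-4 = -8
det = 4*(8) - 4*(24) + 0*(-8)
    = 32 - 96 + 0
    = -64

-64


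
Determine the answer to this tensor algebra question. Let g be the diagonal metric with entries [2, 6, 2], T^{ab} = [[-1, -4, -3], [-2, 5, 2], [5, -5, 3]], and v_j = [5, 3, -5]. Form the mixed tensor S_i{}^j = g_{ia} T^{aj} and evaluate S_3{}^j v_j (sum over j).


Step 1: lower the first index. For a diagonal metric, g_{ia} T^{aj} = g_{ii} T^{ij} (no sum on i).
g_{33} = 2
S_3{}^1 = 2 * T^{31} = 2 * 5 = 10
S_3{}^2 = 2 * T^{32} = 2 * -5 = -10
S_3{}^3 = 2 * T^{33} = 2 * 3 = 6
Step 2: contract S_3{}^j with v_j.
S_3{}^1 * v_1 = 10 * 5 = 50
S_3{}^2 * v_2 = -10 * 3 = -30
S_3{}^3 * v_3 = 6 * -5 = -30
Result = 50 + -30 + -30 = -10

-10


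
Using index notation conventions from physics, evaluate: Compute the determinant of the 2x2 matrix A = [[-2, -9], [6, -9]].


For a 2x2 matrix [[a, b], [c, d]], det = a*d - b*c.
a = -2, b = -9, c = 6, d = -9
a*d = -2 * -9 = 18
b*c = -9 * 6 = -54
det = 18 - -54 = 72

72


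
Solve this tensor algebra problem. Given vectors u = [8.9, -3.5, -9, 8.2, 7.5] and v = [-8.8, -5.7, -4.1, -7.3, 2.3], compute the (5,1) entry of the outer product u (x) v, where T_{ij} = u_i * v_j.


The outer product entry T_{ij} = u_i * v_j.
We need i=5, j=1.
u_5 = 7.5, v_1 = -8.8
T_{5,1} = 7.5 * -8.8 = -66

-66


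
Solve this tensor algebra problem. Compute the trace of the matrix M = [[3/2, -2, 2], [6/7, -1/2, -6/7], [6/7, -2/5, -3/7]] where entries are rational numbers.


The trace is the sum of diagonal entries.
Diagonal: M[1,1] = 3/2, M[2,2] = -1/2, M[3,3] = -3/7
Tr(M) = 3/2 + -1/2 + -3/7
Computing step by step:
After adding M[1,1]: 3/2
After adding M[2,2]: 1
After adding M[3,3]: 4/7
Tr(M) = 4/7

4/7


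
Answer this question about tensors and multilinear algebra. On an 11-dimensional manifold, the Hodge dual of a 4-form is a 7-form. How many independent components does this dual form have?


The Hodge dual of a p-form on an n-dimensional manifold is an (n-p)-form.
n = 11, p = 4, so dual degree = 11 - 4 = 7
The number of components is C(n, n-p) = C(11, 7) = 330

330


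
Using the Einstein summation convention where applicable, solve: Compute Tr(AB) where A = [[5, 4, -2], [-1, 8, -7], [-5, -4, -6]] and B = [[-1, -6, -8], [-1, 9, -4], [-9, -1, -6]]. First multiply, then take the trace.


Tr(AB) = sum_i (AB)_{ii} where (AB)_{ii} = sum_k A_{ik} B_{ki}.
(AB)_{11} = 5*-1 + 4*-1 + -2*-9 = 9
(AB)_{22} = -1*-6 + 8*9 + -7*-1 = 85
(AB)_{33} = -5*-8 + -4*-4 + -6*-6 = 92
Tr(AB) = 9 + 85 + 92 = 186

186


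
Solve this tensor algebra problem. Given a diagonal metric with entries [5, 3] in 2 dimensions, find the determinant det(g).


For a diagonal metric, the determinant is the product of diagonal entries.
Diagonal entries: 5, 3
det(g) = 5 * 3 = 15

15


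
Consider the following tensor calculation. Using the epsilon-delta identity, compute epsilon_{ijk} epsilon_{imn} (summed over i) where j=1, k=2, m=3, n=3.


Using the identity: epsilon_{ijk} epsilon_{imn} = delta_{jm} delta_{kn} - delta_{jn} delta_{km}.
delta_{13} = 0
delta_{23} = 0
delta_{13} = 0
delta_{23} = 0
Result = 0 * 0 - 0 * 0 = 0 - 0 = 0

0


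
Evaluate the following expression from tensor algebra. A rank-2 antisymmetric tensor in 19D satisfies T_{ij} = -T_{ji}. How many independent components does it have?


An antisymmetric rank-2 tensor satisfies A_{ij} = -A_{ji}, so diagonal entries are zero.
The independent components are the upper-triangular entries: C(n, 2) = n(n-1)/2.
n = 19
C(19, 2) = 19 * 18 / 2 = 342 / 2 = 171

171


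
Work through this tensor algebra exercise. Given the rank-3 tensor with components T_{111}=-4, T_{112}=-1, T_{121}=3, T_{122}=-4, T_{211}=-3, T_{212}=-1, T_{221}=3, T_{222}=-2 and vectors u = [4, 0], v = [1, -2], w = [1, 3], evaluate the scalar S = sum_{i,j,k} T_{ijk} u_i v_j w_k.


S = sum over i,j,k of T_{ijk} u_i v_j w_k. Expanding all 8 terms:
T_{111}*u_1*v_1*w_1 = -4*4*1*1 = -16  (running total: -16)
T_{112}*u_1*v_1*w_2 = -1*4*1*3 = -12  (running total: -28)
T_{121}*u_1*v_2*w_1 = 3*4*-2*1 = -24  (running total: -52)
T_{122}*u_1*v_2*w_2 = -4*4*-2*3 = 96  (running total: 44)
T_{211}*u_2*v_1*w_1 = -3*0*1*1 = 0  (running total: 44)
T_{212}*u_2*v_1*w_2 = -1*0*1*3 = 0  (running total: 44)
T_{221}*u_2*v_2*w_1 = 3*0*-2*1 = 0  (running total: 44)
T_{222}*u_2*v_2*w_2 = -2*0*-2*3 = 0  (running total: 44)
S = 44

44


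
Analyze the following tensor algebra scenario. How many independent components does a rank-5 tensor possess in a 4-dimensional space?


The number of components of a rank-r tensor in d dimensions is d^r.
Here d = 4 and r = 5.
4^5 = 1024

1024


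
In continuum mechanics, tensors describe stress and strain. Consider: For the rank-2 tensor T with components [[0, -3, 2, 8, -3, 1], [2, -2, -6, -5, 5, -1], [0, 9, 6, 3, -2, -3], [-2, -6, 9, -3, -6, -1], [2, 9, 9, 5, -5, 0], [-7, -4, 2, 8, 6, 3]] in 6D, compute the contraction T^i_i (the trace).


The contraction (trace) of a rank-2 tensor is the sum of its diagonal elements.
Diagonal entries: A[1,1] = 0, A[2,2] = -2, A[3,3] = 6, A[4,4] = -3, A[5,5] = -5, A[6,6] = 3
Tr(A) = 0 + -2 + 6 + -3 + -5 + 3 = -1

-1
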